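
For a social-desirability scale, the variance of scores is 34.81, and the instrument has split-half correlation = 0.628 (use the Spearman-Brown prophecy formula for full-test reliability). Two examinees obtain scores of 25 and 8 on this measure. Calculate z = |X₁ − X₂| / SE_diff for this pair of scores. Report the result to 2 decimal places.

4.26

SD = √34.81 ≈ 5.900
r_full = 2·0.628 / (1 + 0.628) ≈ 0.771
The standard error of measurement is 5.900·√(1 − 0.771) ≈ 5.900·0.478 ≈ 2.820.
SE_diff = √2 · SEM ≈ 3.989
z = |25 − 8| / 3.989 = 17 / 3.989 ≈ 4.262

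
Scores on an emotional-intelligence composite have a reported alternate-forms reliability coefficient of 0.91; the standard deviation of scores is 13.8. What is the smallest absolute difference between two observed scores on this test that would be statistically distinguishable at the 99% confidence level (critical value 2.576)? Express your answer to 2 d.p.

SEM = 13.8000 · √(1 − 0.9100) = 13.8000 · √0.0900 ≈ 13.8000 · 0.3000 ≈ 4.1400
SE_diff = √2 · SEM ≈ 5.8548
Minimum reliable difference = 2.576 · SE_diff ≈ 2.576 · 5.8548 ≈ 15.0821

15.08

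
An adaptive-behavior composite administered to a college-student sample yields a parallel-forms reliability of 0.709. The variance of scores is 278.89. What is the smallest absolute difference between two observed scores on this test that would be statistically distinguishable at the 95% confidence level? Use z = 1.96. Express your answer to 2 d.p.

24.97

SD = √278.89 ≈ 16.700
SEM = 16.700×√(1 − 0.709) ≈ 9.009
Standard error of the difference = 9.009·√2 ≈ 12.740
Minimum reliable difference = 1.96 × SE_diff ≈ 1.96 × 12.740 ≈ 24.971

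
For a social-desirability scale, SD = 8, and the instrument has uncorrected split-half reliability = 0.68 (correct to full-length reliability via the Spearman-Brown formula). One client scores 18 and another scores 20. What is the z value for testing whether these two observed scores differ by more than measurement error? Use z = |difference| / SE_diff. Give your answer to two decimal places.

0.41

Spearman-Brown: r = 2(0.68) / (1 + 0.68) = 1.360 / 1.680 ≈ 0.810
SEM = 8.000*√(1 − 0.810) ≈ 3.491
SE_diff = SEM * √2 ≈ 3.491 * 1.414 ≈ 4.938
z = |18 − 20| / 4.938 = 2 / 4.938 ≈ 0.405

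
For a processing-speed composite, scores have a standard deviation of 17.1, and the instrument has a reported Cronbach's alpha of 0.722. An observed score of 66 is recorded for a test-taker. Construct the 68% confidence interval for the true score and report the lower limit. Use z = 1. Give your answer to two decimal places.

SEM = 17.100 · √(1 − 0.722) = 17.100 · √0.278 ≈ 17.100 · 0.527 ≈ 9.016
Half-width = 1·9.016 ≈ 9.016
Lower limit = 66 − 9.016 ≈ 56.984

56.98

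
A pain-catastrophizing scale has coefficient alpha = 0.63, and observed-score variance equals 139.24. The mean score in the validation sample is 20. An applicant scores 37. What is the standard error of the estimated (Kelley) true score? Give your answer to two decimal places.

σ = 139.24^(1/2) = 11.8000
SE_est = 11.8000*√(0.6300*0.3700) ≈ 5.6971

5.70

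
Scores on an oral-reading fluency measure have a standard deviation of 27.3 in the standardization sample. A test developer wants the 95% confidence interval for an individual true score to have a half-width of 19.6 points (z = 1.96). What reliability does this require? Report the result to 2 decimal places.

0.87

Required SEM = 19.6 / 1.96 ≃ 10.000
r = 1 − (10.000/27.3)² ≃ 1 − 0.134 ≃ 0.866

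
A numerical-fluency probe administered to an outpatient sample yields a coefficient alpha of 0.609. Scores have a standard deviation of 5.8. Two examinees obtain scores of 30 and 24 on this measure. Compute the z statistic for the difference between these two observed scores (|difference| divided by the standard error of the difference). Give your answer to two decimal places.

1.17

SEM = 5.8000·√(1 − 0.6090) ≈ 3.6267
Standard error of the difference = 3.6267·√2 ≈ 5.1290
z = |30 − 24| / 5.1290 = 6 / 5.1290 ≈ 1.1698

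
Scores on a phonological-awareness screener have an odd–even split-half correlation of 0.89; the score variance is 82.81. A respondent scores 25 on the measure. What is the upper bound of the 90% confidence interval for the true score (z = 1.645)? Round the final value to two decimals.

σ = 82.81^(1/2) = 9.1000
r_full = 2·0.89 / (1 + 0.89) ≈ 0.9418
The standard error of measurement is 9.1000·√(1 − 0.9418) ≈ 9.1000·0.2412 ≈ 2.1954.
1.645 · SEM ≈ 3.6114
Upper limit = 25 + 3.6114 ≈ 28.6114

28.61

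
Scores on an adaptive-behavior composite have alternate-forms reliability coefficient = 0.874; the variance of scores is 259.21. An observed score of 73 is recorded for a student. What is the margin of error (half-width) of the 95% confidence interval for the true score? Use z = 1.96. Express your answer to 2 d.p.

11.20

SD = √259.21 = 16.1000
The standard error of measurement is 16.1000*√(1 − 0.8740) ≃ 16.1000*0.3550 ≃ 5.7149.
Margin = 1.96 * 5.7149 ≃ 11.2013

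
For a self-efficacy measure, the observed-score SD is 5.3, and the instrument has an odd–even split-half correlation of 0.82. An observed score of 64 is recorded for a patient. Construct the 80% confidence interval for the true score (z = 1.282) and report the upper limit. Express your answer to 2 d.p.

Full-length reliability (Spearman-Brown) = 2(0.82)/(1+0.82) ≈ 0.9011
SEM = 5.3000 * √(1 − 0.9011) = 5.3000 * √0.0989 ≈ 5.3000 * 0.3145 ≈ 1.6668
Margin = 1.282 * 1.6668 ≈ 2.1368
Upper limit = 64 + 2.1368 ≈ 66.1368

66.14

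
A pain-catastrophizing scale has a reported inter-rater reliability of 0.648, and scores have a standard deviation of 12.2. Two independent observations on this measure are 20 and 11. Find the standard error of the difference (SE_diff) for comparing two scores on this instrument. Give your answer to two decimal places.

10.24

SEM = 12.2000 × √(1 − 0.6480) = 12.2000 × √0.3520 ≈ 12.2000 × 0.5933 ≈ 7.2382
Standard error of the difference = 7.2382·√2 ≈ 10.2364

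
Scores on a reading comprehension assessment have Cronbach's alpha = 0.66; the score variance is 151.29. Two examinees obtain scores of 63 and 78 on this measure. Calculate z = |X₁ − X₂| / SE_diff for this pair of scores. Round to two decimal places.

1.48

SD = √151.29 ≈ 12.30000
SEM = 12.30000·√(1 − 0.66000) ≈ 7.17207
SE_diff = √2 · SEM ≈ 10.14284
z = 15 / 10.14284 ≈ 1.47888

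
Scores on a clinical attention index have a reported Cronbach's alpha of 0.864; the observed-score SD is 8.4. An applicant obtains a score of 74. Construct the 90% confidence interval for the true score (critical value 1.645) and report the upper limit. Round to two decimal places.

79.10

The standard error of measurement is 8.4000·√(1 − 0.8640) ≃ 8.4000·0.3688 ≃ 3.0978.
1.645 · SEM ≃ 5.0958
Upper limit = 74 + 5.0958 ≃ 79.0958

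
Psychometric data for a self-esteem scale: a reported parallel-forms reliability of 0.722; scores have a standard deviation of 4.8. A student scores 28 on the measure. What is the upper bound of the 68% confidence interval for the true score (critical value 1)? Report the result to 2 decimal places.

30.53

SEM = 4.8000 × √(1 − 0.7220) = 4.8000 × √0.2780 ≃ 4.8000 × 0.5273 ≃ 2.5308
Half-width = 1×2.5308 ≃ 2.5308
Upper bound: 28 + 2.5308 = 30.5308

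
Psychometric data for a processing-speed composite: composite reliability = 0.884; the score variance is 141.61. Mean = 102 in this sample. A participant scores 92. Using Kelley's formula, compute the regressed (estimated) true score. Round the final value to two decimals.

Estimated true score = 0.884·92 + (1 − 0.884)·102 ≈ 93.160

93.16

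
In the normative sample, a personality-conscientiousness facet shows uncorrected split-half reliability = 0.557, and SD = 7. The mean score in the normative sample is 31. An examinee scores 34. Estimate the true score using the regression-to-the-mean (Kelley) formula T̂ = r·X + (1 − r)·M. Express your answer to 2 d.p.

33.15

Spearman-Brown: r = 2(0.557) / (1 + 0.557) = 1.1140 / 1.5570 ≈ 0.7155
T̂ = 0.7155(34) + 0.2845(31) ≈ 33.1464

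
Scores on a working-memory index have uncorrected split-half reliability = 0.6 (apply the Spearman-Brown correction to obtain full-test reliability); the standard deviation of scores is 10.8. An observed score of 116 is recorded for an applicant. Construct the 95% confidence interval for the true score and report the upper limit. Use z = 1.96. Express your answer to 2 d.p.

126.58

Spearman-Brown: r = 2(0.6) / (1 + 0.6) = 1.200 / 1.600 ≈ 0.750
SEM = 10.800 × √(1 − 0.750) = 10.800 × √0.250 ≈ 10.800 × 0.500 ≈ 5.400
Half-width = 1.96×5.400 ≈ 10.584
Upper limit = 116 + 10.584 ≈ 126.584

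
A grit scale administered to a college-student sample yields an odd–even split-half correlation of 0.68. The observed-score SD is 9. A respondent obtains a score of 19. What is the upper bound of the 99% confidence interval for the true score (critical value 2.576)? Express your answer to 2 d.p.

29.12

Full-length reliability (Spearman-Brown) = 2(0.68)/(1+0.68) ≈ 0.8095
The standard error of measurement is 9.0000·√(1 − 0.8095) ≈ 9.0000·0.4364 ≈ 3.9279.
Half-width = 2.576·3.9279 ≈ 10.1183
Upper limit = 19 + 10.1183 ≈ 29.1183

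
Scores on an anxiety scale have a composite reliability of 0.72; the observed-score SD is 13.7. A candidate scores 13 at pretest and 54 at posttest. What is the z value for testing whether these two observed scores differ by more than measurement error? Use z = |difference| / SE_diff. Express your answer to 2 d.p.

SEM = 13.70000 · √(1 − 0.72000) = 13.70000 · √0.28000 ≈ 13.70000 · 0.52915 ≈ 7.24936
Standard error of the difference = 7.24936·√2 ≈ 10.25214
z = 41 / 10.25214 ≈ 3.99916

4.00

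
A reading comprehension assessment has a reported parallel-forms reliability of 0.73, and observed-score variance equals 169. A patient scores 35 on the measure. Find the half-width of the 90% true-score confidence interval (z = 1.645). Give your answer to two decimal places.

11.11

σ = 169^(1/2) = 13.0000
SEM = 13.0000 · √(1 − 0.7300) = 13.0000 · √0.2700 ≈ 13.0000 · 0.5196 ≈ 6.7550
Margin = 1.645 · 6.7550 ≈ 11.1120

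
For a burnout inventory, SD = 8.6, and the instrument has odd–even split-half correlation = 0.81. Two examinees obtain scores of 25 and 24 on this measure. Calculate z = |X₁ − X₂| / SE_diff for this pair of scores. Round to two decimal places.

Spearman-Brown: r = 2(0.81) / (1 + 0.81) = 1.6200 / 1.8100 ≈ 0.8950
SEM = 8.6000×√(1 − 0.8950) ≈ 2.7864
SE_diff = SEM × √2 ≈ 2.7864 × 1.4142 ≈ 3.9405
z = |25 − 24| / 3.9405 = 1 / 3.9405 ≈ 0.2538

0.25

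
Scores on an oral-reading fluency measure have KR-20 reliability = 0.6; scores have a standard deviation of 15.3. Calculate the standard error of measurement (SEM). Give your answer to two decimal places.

SEM = 15.30000 · √(1 − 0.60000) = 15.30000 · √0.40000 ≈ 15.30000 · 0.63246 ≈ 9.67657

9.68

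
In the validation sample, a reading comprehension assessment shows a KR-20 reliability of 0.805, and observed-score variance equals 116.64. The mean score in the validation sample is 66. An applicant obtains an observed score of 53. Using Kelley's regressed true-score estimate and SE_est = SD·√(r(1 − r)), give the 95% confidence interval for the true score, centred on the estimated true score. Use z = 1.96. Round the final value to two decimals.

SD = √116.64 = 10.8000
T̂ = 0.8050(53) + 0.1950(66) ≈ 55.5350
SE_est = SD * √(r(1 − r)) = 10.8000 * √0.1570 ≈ 10.8000 * 0.3962 ≈ 4.2790
CI = 55.5350 ± 1.96 * 4.2790 → [47.1482, 63.9218]

[47.15, 63.92]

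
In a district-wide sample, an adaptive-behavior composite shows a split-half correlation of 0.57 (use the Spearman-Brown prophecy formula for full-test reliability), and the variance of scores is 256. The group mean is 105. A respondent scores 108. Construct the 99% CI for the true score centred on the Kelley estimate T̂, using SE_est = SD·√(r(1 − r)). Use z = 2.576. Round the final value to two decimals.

SD = √256 ≈ 16.00000
Spearman-Brown: r = 2(0.57) / (1 + 0.57) = 1.14000 / 1.57000 ≈ 0.72611
Estimated true score = 0.72611×108 + (1 − 0.72611)×105 ≈ 107.17834
SE_est = SD × √(r(1 − r)) = 16.00000 × √0.19887 ≈ 16.00000 × 0.44595 ≈ 7.13521
CI = 107.17834 ± 2.576 × 7.13521 → [88.79803, 125.55865]

[88.80, 125.56]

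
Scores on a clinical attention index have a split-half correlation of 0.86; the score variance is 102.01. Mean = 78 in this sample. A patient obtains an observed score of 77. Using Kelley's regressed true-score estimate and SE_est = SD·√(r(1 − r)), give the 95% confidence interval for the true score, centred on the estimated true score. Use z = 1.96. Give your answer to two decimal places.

[71.85, 82.30]

SD = √102.01 ≈ 10.100
Full-length reliability (Spearman-Brown) = 2(0.86)/(1+0.86) ≈ 0.925
Estimated true score = 0.925·77 + (1 − 0.925)·78 ≈ 77.075
SE_est = 10.100·√(0.925·0.075) ≈ 2.665
CI = 77.075 ± 1.96 · 2.665 → [71.853, 82.298]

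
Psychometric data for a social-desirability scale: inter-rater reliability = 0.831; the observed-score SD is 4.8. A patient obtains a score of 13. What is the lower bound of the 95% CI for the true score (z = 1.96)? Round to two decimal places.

SEM = 4.800 * √(1 − 0.831) = 4.800 * √0.169 ≈ 4.800 * 0.411 ≈ 1.973
1.96 * SEM ≈ 3.868
Lower bound: 13 − 3.868 = 9.132

9.13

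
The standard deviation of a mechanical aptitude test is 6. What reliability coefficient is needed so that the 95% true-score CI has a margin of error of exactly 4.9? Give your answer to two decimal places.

0.83

SEM needed = half-width / z = 4.9/1.96 ≈ 2.50000
Required reliability = 1 − (SEM/SD)² = 1 − 0.17361 ≈ 0.82639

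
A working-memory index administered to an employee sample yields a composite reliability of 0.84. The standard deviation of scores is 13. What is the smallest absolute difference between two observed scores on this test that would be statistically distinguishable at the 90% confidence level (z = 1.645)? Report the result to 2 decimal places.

SEM = 13.000 · √(1 − 0.840) = 13.000 · √0.160 ≃ 13.000 · 0.400 ≃ 5.200
SE_diff = √2 · SEM ≃ 7.354
Smallest detectable difference = 1.645·7.354 ≃ 12.097

12.10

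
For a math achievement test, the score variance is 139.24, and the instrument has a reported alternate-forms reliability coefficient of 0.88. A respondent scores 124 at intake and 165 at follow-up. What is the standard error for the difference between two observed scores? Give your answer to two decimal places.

5.78

SD = √139.24 ≈ 11.8000
The standard error of measurement is 11.8000·√(1 − 0.8800) ≈ 11.8000·0.3464 ≈ 4.0876.
Standard error of the difference = 4.0876·√2 ≈ 5.7808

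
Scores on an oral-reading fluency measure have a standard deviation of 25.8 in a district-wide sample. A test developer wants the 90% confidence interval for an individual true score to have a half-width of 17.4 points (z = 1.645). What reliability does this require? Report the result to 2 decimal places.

SEM needed = half-width / z = 17.4/1.645 ≈ 10.578
Required reliability = 1 − (SEM/SD)² = 1 − 0.168 ≈ 0.832

0.83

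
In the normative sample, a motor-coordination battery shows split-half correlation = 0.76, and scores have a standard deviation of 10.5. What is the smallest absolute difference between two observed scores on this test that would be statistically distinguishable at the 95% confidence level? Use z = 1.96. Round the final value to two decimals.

Full-length reliability (Spearman-Brown) = 2(0.76)/(1+0.76) ≈ 0.8636
SEM = 10.5000 · √(1 − 0.8636) = 10.5000 · √0.1364 ≈ 10.5000 · 0.3693 ≈ 3.8774
SE_diff = √2 · SEM ≈ 5.4834
Smallest detectable difference = 1.96·5.4834 ≈ 10.7476

10.75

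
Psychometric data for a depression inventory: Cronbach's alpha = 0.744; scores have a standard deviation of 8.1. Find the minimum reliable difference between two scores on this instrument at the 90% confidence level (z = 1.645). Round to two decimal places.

SEM = 8.1000 × √(1 − 0.7440) = 8.1000 × √0.2560 ≈ 8.1000 × 0.5060 ≈ 4.0983
Standard error of the difference = 4.0983·√2 ≈ 5.7959
Smallest detectable difference = 1.645×5.7959 ≈ 9.5342

9.53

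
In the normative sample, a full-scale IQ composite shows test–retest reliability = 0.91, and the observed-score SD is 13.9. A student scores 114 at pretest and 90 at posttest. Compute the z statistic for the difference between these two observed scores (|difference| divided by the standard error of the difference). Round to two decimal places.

4.07

SEM = 13.9000*√(1 − 0.9100) ≈ 4.1700
Standard error of the difference = 4.1700·√2 ≈ 5.8973
z = |114 − 90| / 5.8973 = 24 / 5.8973 ≈ 4.0697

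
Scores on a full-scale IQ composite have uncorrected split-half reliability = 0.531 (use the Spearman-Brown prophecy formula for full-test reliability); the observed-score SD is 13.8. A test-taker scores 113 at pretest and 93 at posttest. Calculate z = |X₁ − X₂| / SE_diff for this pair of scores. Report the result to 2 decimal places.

r_full = 2·0.531 / (1 + 0.531) ≈ 0.6937
SEM = 13.8000 · √(1 − 0.6937) = 13.8000 · √0.3063 ≈ 13.8000 · 0.5535 ≈ 7.6380
SE_diff = √2 · SEM ≈ 10.8017
z = |113 − 93| / 10.8017 = 20 / 10.8017 ≈ 1.8516

1.85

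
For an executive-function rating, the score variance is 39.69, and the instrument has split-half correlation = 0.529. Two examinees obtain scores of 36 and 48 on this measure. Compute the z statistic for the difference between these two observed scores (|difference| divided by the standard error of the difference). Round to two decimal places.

SD = √39.69 ≃ 6.3000
Full-length reliability (Spearman-Brown) = 2(0.529)/(1+0.529) ≃ 0.6920
SEM = 6.3000 × √(1 − 0.6920) = 6.3000 × √0.3080 ≃ 6.3000 × 0.5550 ≃ 3.4966
Standard error of the difference = 3.4966·√2 ≃ 4.9450
z = 12 / 4.9450 ≃ 2.4267

2.43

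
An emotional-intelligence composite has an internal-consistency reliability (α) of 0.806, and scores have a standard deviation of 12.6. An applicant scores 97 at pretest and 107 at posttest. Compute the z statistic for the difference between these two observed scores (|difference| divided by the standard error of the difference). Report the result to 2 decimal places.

1.27

SEM = 12.600×√(1 − 0.806) ≈ 5.550
SE_diff = SEM × √2 ≈ 5.550 × 1.414 ≈ 7.848
z = |97 − 107| / 7.848 = 10 / 7.848 ≈ 1.274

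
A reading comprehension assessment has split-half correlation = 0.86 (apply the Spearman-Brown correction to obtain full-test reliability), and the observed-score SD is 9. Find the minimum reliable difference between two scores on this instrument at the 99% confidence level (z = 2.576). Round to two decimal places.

9.00

Spearman-Brown: r = 2(0.86) / (1 + 0.86) = 1.720 / 1.860 ≈ 0.925
SEM = 9.000 * √(1 − 0.925) = 9.000 * √0.075 ≈ 9.000 * 0.274 ≈ 2.469
SE_diff = √2 * SEM ≈ 3.492
Smallest detectable difference = 2.576*3.492 ≈ 8.995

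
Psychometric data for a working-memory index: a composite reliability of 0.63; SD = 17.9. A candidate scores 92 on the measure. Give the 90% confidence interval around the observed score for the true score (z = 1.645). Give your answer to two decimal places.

[74.09, 109.91]

SEM = 17.900 * √(1 − 0.630) = 17.900 * √0.370 ≈ 17.900 * 0.608 ≈ 10.888
Half-width = 1.645*10.888 ≈ 17.911
CI = 92 ± 17.911 → [74.089, 109.911]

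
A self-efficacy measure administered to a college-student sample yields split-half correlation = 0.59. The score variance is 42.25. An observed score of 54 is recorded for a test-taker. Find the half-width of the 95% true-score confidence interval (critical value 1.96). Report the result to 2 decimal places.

SD = √42.25 ≈ 6.500
Spearman-Brown: r = 2(0.59) / (1 + 0.59) = 1.180 / 1.590 ≈ 0.742
SEM = 6.500·√(1 − 0.742) ≈ 3.301
Margin = 1.96 · 3.301 ≈ 6.469

6.47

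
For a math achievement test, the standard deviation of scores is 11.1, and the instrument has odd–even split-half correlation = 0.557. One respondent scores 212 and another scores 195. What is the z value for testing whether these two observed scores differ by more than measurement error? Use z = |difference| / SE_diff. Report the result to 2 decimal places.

Full-length reliability (Spearman-Brown) = 2(0.557)/(1+0.557) ≃ 0.71548
SEM = 11.10000 · √(1 − 0.71548) = 11.10000 · √0.28452 ≃ 11.10000 · 0.53341 ≃ 5.92080
SE_diff = √2 · SEM ≃ 8.37328
z = |212 − 195| / 8.37328 = 17 / 8.37328 ≃ 2.03027

2.03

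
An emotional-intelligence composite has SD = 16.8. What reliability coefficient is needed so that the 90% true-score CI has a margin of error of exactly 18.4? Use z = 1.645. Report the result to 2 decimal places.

Required SEM = 18.4 / 1.645 ≈ 11.1854
r = 1 − (11.1854/16.8)² ≈ 1 − 0.4433 ≈ 0.5567

0.56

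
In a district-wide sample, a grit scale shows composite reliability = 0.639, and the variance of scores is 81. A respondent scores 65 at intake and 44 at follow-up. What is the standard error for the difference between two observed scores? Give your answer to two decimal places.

7.65

SD = √81 ≃ 9.0000
The standard error of measurement is 9.0000×√(1 − 0.6390) ≃ 9.0000×0.6008 ≃ 5.4075.
SE_diff = √2 × SEM ≃ 7.6474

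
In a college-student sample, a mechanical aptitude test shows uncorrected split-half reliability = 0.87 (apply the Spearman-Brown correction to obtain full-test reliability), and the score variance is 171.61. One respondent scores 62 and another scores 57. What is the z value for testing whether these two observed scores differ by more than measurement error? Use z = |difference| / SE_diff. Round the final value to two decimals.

SD = √171.61 = 13.10000
Spearman-Brown: r = 2(0.87) / (1 + 0.87) = 1.74000 / 1.87000 ≃ 0.93048
SEM = 13.10000·√(1 − 0.93048) ≃ 3.45400
SE_diff = SEM · √2 ≃ 3.45400 · 1.41421 ≃ 4.88469
z = 5 / 4.88469 ≃ 1.02361

1.02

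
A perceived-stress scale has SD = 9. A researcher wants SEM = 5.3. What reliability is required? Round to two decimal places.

0.65

r = 1 − (SEM / SD)² = 1 − (5.30000 / 9)² ≈ 1 − 0.34679 ≈ 0.65321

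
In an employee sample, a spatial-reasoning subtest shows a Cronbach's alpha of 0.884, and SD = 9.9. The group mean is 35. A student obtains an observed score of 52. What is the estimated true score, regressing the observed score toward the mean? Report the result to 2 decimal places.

50.03

T̂ = 0.88400(52) + 0.11600(35) ≈ 50.02800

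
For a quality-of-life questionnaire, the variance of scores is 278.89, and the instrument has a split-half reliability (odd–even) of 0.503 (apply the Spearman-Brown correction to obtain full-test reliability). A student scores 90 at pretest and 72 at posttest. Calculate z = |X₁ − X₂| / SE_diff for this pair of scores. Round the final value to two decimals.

SD = √278.89 = 16.700
Full-length reliability (Spearman-Brown) = 2(0.503)/(1+0.503) ≃ 0.669
SEM = 16.700 · √(1 − 0.669) = 16.700 · √0.331 ≃ 16.700 · 0.575 ≃ 9.603
SE_diff = SEM · √2 ≃ 9.603 · 1.414 ≃ 13.581
z = 18 / 13.581 ≃ 1.325

1.33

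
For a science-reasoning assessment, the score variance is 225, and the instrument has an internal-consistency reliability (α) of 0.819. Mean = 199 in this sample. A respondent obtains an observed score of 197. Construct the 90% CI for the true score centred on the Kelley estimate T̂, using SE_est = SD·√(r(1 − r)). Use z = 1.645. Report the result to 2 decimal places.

[187.86, 206.86]

SD = √225 ≈ 15.000
T̂ = 0.819(197) + 0.181(199) ≈ 197.362
SE_est = SD × √(r(1 − r)) = 15.000 × √0.148 ≈ 15.000 × 0.385 ≈ 5.775
CI = 197.362 ± 1.645 × 5.775 → [187.862, 206.862]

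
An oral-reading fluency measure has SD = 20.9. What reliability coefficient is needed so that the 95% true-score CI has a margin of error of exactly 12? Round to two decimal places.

Required SEM = 12 / 1.96 ≃ 6.122
r = 1 − (6.122/20.9)² ≃ 1 − 0.086 ≃ 0.914

0.91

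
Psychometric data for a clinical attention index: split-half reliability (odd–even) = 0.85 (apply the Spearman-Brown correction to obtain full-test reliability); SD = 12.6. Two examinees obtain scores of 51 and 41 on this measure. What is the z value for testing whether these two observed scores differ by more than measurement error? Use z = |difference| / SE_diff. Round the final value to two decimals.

1.97

Full-length reliability (Spearman-Brown) = 2(0.85)/(1+0.85) ≈ 0.919
The standard error of measurement is 12.600×√(1 − 0.919) ≈ 12.600×0.285 ≈ 3.588.
SE_diff = SEM × √2 ≈ 3.588 × 1.414 ≈ 5.074
z = 10 / 5.074 ≈ 1.971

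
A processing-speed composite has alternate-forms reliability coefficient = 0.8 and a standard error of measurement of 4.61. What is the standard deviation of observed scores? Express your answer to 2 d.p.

10.31

SD = 4.61 / √(1 − 0.8) ≈ 10.308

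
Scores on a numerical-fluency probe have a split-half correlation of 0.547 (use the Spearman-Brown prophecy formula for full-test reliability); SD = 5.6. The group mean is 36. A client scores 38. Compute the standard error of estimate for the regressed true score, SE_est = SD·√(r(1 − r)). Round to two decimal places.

2.55

r_full = 2·0.547 / (1 + 0.547) ≃ 0.7072
SE_est = SD · √(r(1 − r)) = 5.6000 · √0.2071 ≃ 5.6000 · 0.4551 ≃ 2.5483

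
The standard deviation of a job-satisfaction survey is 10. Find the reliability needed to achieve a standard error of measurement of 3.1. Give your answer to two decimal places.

0.90

r = 1 − (SEM / SD)² = 1 − (3.100 / 10)² ≈ 1 − 0.096 ≈ 0.904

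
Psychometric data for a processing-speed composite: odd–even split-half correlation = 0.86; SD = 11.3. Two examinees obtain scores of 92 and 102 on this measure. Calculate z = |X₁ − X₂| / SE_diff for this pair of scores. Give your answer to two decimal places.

2.28

r_full = 2·0.86 / (1 + 0.86) ≈ 0.9247
SEM = 11.3000 · √(1 − 0.9247) = 11.3000 · √0.0753 ≈ 11.3000 · 0.2744 ≈ 3.1002
SE_diff = √2 · SEM ≈ 4.3843
z = |92 − 102| / 4.3843 = 10 / 4.3843 ≈ 2.2809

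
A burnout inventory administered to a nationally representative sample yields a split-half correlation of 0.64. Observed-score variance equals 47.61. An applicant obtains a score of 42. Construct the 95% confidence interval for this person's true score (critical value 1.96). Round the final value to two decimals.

[35.66, 48.34]

σ = 47.61^(1/2) = 6.90000
Full-length reliability (Spearman-Brown) = 2(0.64)/(1+0.64) ≈ 0.78049
SEM = 6.90000 · √(1 − 0.78049) = 6.90000 · √0.21951 ≈ 6.90000 · 0.46852 ≈ 3.23280
Margin = 1.96 · 3.23280 ≈ 6.33628
CI = 42 ± 6.33628 → [35.66372, 48.33628]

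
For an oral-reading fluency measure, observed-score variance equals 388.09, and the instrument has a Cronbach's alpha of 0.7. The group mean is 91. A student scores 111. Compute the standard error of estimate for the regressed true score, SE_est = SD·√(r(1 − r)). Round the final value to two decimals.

9.03

σ = 388.09^(1/2) = 19.70000
SE_est = SD · √(r(1 − r)) = 19.70000 · √0.21000 ≈ 19.70000 · 0.45826 ≈ 9.02767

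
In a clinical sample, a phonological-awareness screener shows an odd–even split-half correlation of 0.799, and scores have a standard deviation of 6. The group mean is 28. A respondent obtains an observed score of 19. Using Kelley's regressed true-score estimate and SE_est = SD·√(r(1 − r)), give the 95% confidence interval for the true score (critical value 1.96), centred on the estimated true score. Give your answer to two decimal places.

Spearman-Brown: r = 2(0.799) / (1 + 0.799) = 1.59800 / 1.79900 ≈ 0.88827
Estimated true score = 0.88827×19 + (1 − 0.88827)×28 ≈ 20.00556
SE_est = SD × √(r(1 − r)) = 6.00000 × √0.09925 ≈ 6.00000 × 0.31503 ≈ 1.89019
95% CI: 20.00556 ± 3.70478 ≈ (16.30078, 23.71034)

[16.30, 23.71]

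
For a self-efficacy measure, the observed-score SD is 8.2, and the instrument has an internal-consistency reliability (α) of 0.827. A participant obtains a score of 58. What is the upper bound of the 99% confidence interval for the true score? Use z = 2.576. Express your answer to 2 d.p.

66.79

SEM = 8.200×√(1 − 0.827) ≈ 3.411
Margin = 2.576 × 3.411 ≈ 8.786
Upper bound: 58 + 8.786 = 66.786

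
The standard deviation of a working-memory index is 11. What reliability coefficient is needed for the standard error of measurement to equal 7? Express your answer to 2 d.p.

r = 1 − (7.0000/11)² ≃ 1 − 0.4050 ≃ 0.5950

0.60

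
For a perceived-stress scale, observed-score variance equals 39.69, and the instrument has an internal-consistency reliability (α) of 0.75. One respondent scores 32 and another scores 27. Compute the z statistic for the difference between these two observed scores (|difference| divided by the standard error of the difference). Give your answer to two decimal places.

σ = 39.69^(1/2) = 6.300
SEM = 6.300 * √(1 − 0.750) = 6.300 * √0.250 ≈ 6.300 * 0.500 ≈ 3.150
Standard error of the difference = 3.150·√2 ≈ 4.455
z = |32 − 27| / 4.455 = 5 / 4.455 ≈ 1.122

1.12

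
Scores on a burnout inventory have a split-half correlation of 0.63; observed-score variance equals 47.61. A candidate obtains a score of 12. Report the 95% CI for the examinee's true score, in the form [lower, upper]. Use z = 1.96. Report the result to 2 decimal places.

[5.56, 18.44]

SD = √47.61 = 6.9000
Full-length reliability (Spearman-Brown) = 2(0.63)/(1+0.63) ≃ 0.7730
SEM = 6.9000 × √(1 − 0.7730) = 6.9000 × √0.2270 ≃ 6.9000 × 0.4764 ≃ 3.2874
Half-width = 1.96×3.2874 ≃ 6.4434
CI = 12 ± 6.4434 → [5.5566, 18.4434]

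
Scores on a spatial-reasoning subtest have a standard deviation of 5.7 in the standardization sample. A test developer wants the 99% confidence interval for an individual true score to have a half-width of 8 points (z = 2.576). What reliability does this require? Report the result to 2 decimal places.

SEM needed = half-width / z = 8/2.576 ≈ 3.1056
Required reliability = 1 − (SEM/SD)² = 1 − 0.2969 ≈ 0.7031

0.70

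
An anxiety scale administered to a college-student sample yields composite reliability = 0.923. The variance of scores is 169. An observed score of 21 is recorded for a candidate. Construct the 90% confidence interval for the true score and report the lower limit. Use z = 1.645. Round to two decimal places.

SD = √169 = 13.0000
SEM = 13.0000*√(1 − 0.9230) ≃ 3.6074
1.645 * SEM ≃ 5.9341
Lower bound: 21 − 5.9341 = 15.0659

15.07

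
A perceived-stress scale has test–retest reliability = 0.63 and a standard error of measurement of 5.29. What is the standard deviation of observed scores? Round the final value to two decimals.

σ = SEM·(1 − r)^(−1/2) ≈ 5.29*1.644 ≈ 8.697

8.70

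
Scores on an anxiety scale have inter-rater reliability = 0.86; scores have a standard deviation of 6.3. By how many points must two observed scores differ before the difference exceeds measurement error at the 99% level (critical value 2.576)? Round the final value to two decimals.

SEM = 6.300*√(1 − 0.860) ≃ 2.357
Standard error of the difference = 2.357·√2 ≃ 3.334
Minimum reliable difference = 2.576 * SE_diff ≃ 2.576 * 3.334 ≃ 8.587

8.59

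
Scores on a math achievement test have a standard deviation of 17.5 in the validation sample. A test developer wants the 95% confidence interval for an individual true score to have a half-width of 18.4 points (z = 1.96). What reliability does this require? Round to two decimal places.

0.71

SEM needed = half-width / z = 18.4/1.96 ≃ 9.388
Required reliability = 1 − (SEM/SD)² = 1 − 0.288 ≃ 0.712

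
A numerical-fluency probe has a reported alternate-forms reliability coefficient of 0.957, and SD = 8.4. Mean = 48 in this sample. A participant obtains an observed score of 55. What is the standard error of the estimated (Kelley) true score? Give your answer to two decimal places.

SE_est = SD · √(r(1 − r)) = 8.400 · √0.041 ≈ 8.400 · 0.203 ≈ 1.704

1.70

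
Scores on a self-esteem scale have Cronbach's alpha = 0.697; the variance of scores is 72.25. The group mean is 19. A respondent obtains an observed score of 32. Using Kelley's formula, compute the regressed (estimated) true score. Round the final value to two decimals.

T̂ = 0.6970(32) + 0.3030(19) ≈ 28.0610

28.06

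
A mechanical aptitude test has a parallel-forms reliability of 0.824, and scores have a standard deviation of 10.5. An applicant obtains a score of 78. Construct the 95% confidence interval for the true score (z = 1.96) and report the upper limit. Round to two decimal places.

SEM = 10.5000*√(1 − 0.8240) ≃ 4.4050
1.96 * SEM ≃ 8.6338
Upper limit = 78 + 8.6338 ≃ 86.6338

86.63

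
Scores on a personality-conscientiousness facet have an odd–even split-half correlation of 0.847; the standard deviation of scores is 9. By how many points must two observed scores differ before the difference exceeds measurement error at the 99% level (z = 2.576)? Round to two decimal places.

Full-length reliability (Spearman-Brown) = 2(0.847)/(1+0.847) ≈ 0.917
SEM = 9.000×√(1 − 0.917) ≈ 2.590
SE_diff = √2 × SEM ≈ 3.663
Minimum reliable difference = 2.576 × SE_diff ≈ 2.576 × 3.663 ≈ 9.437

9.44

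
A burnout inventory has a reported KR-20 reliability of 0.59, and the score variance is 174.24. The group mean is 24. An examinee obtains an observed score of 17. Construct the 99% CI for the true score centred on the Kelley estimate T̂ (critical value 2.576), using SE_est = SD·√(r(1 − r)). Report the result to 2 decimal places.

[3.15, 36.59]

σ = 174.24^(1/2) = 13.2000
Estimated true score = 0.5900·17 + (1 − 0.5900)·24 ≈ 19.8700
SE_est = 13.2000·√[r(1 − r)] ≈ 6.4922
CI = 19.8700 ± 2.576 · 6.4922 → [3.1461, 36.5939]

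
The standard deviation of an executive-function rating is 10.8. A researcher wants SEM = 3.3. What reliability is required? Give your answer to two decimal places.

r = 1 − (3.30000/10.8)² ≃ 1 − 0.09336 ≃ 0.90664

0.91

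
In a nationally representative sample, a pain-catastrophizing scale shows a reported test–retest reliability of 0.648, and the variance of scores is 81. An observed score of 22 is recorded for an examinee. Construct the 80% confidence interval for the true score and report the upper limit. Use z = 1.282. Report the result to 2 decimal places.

28.85

SD = √81 = 9.000
SEM = 9.000·√(1 − 0.648) ≈ 5.340
Margin = 1.282 · 5.340 ≈ 6.845
Upper bound: 22 + 6.845 = 28.845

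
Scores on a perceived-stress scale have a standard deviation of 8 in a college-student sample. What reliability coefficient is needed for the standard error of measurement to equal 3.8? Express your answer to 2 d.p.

0.77

r = 1 − (3.8000/8)² ≃ 1 − 0.2256 ≃ 0.7744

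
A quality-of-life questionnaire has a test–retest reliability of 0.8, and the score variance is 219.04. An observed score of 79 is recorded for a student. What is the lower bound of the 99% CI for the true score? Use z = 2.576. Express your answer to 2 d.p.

61.95

SD = √219.04 = 14.800
SEM = 14.800 * √(1 − 0.800) = 14.800 * √0.200 ≈ 14.800 * 0.447 ≈ 6.619
Half-width = 2.576*6.619 ≈ 17.050
Lower bound: 79 − 17.050 = 61.950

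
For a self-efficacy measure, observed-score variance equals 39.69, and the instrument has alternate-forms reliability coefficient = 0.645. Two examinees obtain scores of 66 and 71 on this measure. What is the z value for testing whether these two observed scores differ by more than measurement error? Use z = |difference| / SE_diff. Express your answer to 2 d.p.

0.94

SD = √39.69 ≈ 6.3000
SEM = 6.3000·√(1 − 0.6450) ≈ 3.7537
SE_diff = √2 · SEM ≈ 5.3085
z = 5 / 5.3085 ≈ 0.9419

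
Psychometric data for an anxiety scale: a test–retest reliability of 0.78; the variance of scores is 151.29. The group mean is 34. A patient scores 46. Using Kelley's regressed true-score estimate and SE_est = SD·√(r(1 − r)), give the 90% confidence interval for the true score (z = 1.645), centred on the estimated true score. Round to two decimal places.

[34.98, 51.74]

σ = 151.29^(1/2) = 12.300
Estimated true score = 0.780*46 + (1 − 0.780)*34 ≈ 43.360
SE_est = 12.300*√(0.780*0.220) ≈ 5.095
90% CI: 43.360 ± 8.382 ≈ (34.978, 51.742)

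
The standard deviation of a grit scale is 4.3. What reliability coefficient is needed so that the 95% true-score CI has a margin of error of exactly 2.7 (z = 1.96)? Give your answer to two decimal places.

SEM needed = half-width / z = 2.7/1.96 ≈ 1.37755
r = 1 − (1.37755/4.3)² ≈ 1 − 0.10263 ≈ 0.89737

0.90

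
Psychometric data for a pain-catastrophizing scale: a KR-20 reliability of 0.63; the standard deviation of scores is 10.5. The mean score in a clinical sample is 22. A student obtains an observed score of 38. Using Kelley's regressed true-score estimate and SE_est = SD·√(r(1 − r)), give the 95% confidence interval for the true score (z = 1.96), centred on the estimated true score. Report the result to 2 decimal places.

T̂ = r·X + (1 − r)·M = 0.630·38 + 0.370·22 = 23.940 + 8.140 ≈ 32.080
SE_est = 10.500·√[r(1 − r)] ≈ 5.069
95% CI: 32.080 ± 9.936 ≈ (22.144, 42.016)

[22.14, 42.02]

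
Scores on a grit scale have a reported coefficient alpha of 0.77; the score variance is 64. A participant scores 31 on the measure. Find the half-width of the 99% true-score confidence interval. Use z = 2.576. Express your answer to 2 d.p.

SD = √64 = 8.0000
SEM = 8.0000 × √(1 − 0.7700) = 8.0000 × √0.2300 ≈ 8.0000 × 0.4796 ≈ 3.8367
2.576 × SEM ≈ 9.8832

9.88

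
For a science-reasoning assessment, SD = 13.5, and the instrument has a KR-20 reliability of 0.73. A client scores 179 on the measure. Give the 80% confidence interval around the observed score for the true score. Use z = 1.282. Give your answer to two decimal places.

SEM = 13.500 * √(1 − 0.730) = 13.500 * √0.270 ≈ 13.500 * 0.520 ≈ 7.015
1.282 * SEM ≈ 8.993
80% CI: 179 ± 8.993 = [170.007, 187.993]

[170.01, 187.99]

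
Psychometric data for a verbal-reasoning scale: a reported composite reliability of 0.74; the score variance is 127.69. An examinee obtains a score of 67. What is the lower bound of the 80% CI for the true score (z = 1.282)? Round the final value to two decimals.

59.61

σ = 127.69^(1/2) = 11.30000
SEM = 11.30000×√(1 − 0.74000) ≈ 5.76189
Margin = 1.282 × 5.76189 ≈ 7.38675
Lower limit = 67 − 7.38675 ≈ 59.61325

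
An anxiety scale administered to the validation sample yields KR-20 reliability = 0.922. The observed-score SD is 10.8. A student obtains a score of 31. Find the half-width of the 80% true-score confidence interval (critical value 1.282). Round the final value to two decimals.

3.87

SEM = 10.800*√(1 − 0.922) ≈ 3.016
Margin = 1.282 * 3.016 ≈ 3.867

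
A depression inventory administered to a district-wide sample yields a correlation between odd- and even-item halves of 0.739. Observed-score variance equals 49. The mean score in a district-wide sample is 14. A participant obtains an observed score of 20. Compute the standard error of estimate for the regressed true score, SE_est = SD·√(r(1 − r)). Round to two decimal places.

2.50

σ = 49^(1/2) = 7.0000
Full-length reliability (Spearman-Brown) = 2(0.739)/(1+0.739) ≈ 0.8499
SE_est = SD * √(r(1 − r)) = 7.0000 * √0.1276 ≈ 7.0000 * 0.3572 ≈ 2.5001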